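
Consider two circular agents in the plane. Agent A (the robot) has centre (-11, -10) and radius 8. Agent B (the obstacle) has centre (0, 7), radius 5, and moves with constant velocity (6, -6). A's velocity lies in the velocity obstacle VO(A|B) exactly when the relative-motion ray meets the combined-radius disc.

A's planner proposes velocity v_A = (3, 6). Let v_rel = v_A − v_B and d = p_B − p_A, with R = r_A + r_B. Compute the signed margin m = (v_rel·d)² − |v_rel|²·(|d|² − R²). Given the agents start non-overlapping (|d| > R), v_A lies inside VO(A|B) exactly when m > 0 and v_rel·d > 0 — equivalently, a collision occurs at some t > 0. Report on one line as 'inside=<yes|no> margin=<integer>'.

d = (11, 17),  |d|² = 410;  R = 8+5 = 13,  c = 410−13² = 241
v_rel = (-3, 12),  |v_rel|² = 153;  v_rel·d = (-3)·(11) + (12)·(17) = 171
153·t² − 342·t + 241 = 0  ⇒  m = 171² − 153·241 = -7632
m = -7632 < 0,  v_rel·d = 171 > 0  ⇒  outside

inside=no margin=-7632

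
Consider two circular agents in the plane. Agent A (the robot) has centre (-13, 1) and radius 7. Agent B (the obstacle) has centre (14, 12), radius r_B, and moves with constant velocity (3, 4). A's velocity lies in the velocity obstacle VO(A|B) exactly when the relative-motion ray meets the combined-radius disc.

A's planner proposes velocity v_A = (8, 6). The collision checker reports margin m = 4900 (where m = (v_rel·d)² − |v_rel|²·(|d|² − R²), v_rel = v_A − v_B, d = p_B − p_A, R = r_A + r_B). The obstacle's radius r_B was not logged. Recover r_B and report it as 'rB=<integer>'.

m = 4900
d = (27, 11);  v_rel = (5, 2),  |v_rel|² = 29
v_rel×d = (5)·(11) − (2)·(27) = 1
since m = R²·29 − 1²:  R² = (1 + 4900) / 29 = 169
R = √169 = 13  ⇒  r_B = 13 − 7 = 6

rB=6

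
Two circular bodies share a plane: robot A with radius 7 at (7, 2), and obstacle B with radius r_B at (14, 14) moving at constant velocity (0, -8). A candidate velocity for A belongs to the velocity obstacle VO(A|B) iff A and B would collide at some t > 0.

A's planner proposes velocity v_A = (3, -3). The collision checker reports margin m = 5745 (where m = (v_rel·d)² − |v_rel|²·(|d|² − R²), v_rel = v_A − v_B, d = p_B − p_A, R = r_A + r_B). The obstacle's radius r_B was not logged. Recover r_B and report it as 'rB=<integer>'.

m = 5745
d = (7, 12);  v_rel = (3, 5),  |v_rel|² = 34
v_rel×d = (3)·(12) − (5)·(7) = 1
since m = R²·34 − 1²:  R² = (1 + 5745) / 34 = 169
R = √169 = 13  ⇒  r_B = 13 − 7 = 6

rB=6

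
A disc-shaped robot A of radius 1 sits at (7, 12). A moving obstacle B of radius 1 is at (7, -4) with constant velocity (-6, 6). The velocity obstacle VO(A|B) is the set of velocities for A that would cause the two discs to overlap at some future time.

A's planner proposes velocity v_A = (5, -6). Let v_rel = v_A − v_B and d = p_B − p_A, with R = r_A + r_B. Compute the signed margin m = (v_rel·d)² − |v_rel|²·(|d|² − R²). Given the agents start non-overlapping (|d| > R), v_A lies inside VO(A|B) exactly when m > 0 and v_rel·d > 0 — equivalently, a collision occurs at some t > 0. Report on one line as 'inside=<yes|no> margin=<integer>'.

d = (0, -16),  |d|² = 256;  R = 1+1 = 2,  c = 256−2² = 252
v_rel = (11, -12),  |v_rel|² = 265;  v_rel·d = (11)·(0) + (-12)·(-16) = 192
265·t² − 384·t + 252 = 0  ⇒  m = 192² − 265·252 = -29916
m = -29916 < 0,  v_rel·d = 192 > 0  ⇒  outside

inside=no margin=-29916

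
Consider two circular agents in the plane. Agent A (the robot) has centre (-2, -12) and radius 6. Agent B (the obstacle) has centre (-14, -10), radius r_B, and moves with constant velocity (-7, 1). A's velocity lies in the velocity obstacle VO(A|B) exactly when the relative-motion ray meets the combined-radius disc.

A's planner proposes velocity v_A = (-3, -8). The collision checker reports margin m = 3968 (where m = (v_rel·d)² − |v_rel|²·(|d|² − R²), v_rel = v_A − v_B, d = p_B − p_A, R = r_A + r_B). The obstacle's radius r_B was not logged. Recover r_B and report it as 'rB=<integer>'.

m = 3968
d = (-12, 2);  v_rel = (4, -9),  |v_rel|² = 97
v_rel×d = (4)·(2) − (-9)·(-12) = -100
since m = R²·97 − (-100)²:  R² = (10000 + 3968) / 97 = 144
R = √144 = 12  ⇒  r_B = 12 − 6 = 6

rB=6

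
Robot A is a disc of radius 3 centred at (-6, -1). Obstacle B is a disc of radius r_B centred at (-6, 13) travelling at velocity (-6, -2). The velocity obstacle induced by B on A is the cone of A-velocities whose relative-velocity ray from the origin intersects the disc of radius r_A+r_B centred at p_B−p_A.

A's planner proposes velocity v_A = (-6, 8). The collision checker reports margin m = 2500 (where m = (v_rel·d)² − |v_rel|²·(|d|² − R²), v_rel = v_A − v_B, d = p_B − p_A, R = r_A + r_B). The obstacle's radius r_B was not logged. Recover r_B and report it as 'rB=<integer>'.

m = 2500
d = (0, 14);  v_rel = (0, 10),  |v_rel|² = 100
v_rel×d = (0)·(14) − (10)·(0) = 0
since m = R²·100 − 0²:  R² = (0 + 2500) / 100 = 25
R = √25 = 5  ⇒  r_B = 5 − 3 = 2

rB=2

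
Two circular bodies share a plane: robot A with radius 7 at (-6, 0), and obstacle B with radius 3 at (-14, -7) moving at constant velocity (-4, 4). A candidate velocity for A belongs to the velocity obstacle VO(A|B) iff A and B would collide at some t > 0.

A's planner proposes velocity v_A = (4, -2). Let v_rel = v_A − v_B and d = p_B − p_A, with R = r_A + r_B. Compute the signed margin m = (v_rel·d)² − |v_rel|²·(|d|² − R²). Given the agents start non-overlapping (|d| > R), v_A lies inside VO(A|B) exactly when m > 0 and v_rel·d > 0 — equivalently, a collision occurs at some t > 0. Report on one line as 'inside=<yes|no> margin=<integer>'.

d = (-8, -7),  |d|² = 113;  R = 7+3 = 10,  c = 113−10² = 13
v_rel = (8, -6),  |v_rel|² = 100;  v_rel·d = (8)·(-8) + (-6)·(-7) = -22
100·t² + 44·t + 13 = 0  ⇒  m = (-22)² − 100·13 = -816
m = -816 < 0,  v_rel·d = -22 < 0  ⇒  outside

inside=no margin=-816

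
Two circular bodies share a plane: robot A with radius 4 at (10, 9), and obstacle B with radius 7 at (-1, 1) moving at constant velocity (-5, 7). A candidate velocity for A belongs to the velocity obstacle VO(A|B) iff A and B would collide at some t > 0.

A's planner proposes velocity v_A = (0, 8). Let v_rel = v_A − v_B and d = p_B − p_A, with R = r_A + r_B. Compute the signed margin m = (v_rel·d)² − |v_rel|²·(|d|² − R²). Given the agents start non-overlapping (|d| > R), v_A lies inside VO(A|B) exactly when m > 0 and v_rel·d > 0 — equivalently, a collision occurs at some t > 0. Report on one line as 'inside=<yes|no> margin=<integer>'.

d = (-11, -8),  |d|² = 185;  R = 4+7 = 11,  c = 185−11² = 64
v_rel = (5, 1),  |v_rel|² = 26;  v_rel·d = (5)·(-11) + (1)·(-8) = -63
26·t² + 126·t + 64 = 0  ⇒  m = (-63)² − 26·64 = 2305
m = 2305 > 0,  v_rel·d = -63 < 0  ⇒  outside

inside=no margin=2305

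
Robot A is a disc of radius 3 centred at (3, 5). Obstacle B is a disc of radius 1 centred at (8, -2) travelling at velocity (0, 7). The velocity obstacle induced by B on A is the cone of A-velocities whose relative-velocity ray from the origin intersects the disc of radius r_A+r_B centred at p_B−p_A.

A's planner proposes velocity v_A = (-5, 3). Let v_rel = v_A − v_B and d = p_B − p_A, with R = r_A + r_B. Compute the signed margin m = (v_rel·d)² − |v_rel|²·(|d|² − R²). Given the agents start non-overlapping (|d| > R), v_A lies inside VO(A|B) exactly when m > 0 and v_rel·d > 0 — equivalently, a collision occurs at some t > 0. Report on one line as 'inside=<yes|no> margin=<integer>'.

d = (5, -7),  |d|² = 74;  R = 3+1 = 4,  c = 74−4² = 58
v_rel = (-5, -4),  |v_rel|² = 41;  v_rel·d = (-5)·(5) + (-4)·(-7) = 3
41·t² − 6·t + 58 = 0  ⇒  m = 3² − 41·58 = -2369
m = -2369 < 0,  v_rel·d = 3 > 0  ⇒  outside

inside=no margin=-2369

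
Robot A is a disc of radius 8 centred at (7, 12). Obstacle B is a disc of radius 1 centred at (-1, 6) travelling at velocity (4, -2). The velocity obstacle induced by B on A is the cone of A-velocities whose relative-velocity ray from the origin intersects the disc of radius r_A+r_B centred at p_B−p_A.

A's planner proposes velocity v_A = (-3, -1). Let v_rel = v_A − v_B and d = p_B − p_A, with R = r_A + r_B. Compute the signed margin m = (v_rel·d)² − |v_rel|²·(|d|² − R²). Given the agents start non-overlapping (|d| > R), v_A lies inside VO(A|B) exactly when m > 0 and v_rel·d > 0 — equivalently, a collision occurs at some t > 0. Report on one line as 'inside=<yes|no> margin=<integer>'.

d = (-8, -6),  |d|² = 100;  R = 8+1 = 9,  c = 100−9² = 19
v_rel = (-7, 1),  |v_rel|² = 50;  v_rel·d = (-7)·(-8) + (1)·(-6) = 50
50·t² − 100·t + 19 = 0  ⇒  m = 50² − 50·19 = 1550
m = 1550 > 0,  v_rel·d = 50 > 0  ⇒  inside

inside=yes margin=1550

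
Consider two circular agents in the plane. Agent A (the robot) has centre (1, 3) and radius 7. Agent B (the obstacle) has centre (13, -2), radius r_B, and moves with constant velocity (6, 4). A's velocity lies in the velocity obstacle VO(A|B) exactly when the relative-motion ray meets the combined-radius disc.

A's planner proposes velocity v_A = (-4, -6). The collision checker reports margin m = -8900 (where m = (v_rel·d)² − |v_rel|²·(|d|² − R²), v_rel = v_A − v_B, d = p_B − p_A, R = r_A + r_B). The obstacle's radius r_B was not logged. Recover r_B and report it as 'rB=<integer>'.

m = -8900
d = (12, -5);  v_rel = (-10, -10),  |v_rel|² = 200
v_rel×d = (-10)·(-5) − (-10)·(12) = 170
since m = R²·200 − 170²:  R² = (28900 + -8900) / 200 = 100
R = √100 = 10  ⇒  r_B = 10 − 7 = 3

rB=3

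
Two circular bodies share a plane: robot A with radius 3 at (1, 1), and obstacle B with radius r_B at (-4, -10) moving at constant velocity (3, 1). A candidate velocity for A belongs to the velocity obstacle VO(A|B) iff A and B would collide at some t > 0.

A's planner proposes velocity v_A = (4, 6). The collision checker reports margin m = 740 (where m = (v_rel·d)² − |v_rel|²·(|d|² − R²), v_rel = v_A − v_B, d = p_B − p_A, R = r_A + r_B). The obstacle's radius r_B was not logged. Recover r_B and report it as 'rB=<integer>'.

m = 740
d = (-5, -11);  v_rel = (1, 5),  |v_rel|² = 26
v_rel×d = (1)·(-11) − (5)·(-5) = 14
since m = R²·26 − 14²:  R² = (196 + 740) / 26 = 36
R = √36 = 6  ⇒  r_B = 6 − 3 = 3

rB=3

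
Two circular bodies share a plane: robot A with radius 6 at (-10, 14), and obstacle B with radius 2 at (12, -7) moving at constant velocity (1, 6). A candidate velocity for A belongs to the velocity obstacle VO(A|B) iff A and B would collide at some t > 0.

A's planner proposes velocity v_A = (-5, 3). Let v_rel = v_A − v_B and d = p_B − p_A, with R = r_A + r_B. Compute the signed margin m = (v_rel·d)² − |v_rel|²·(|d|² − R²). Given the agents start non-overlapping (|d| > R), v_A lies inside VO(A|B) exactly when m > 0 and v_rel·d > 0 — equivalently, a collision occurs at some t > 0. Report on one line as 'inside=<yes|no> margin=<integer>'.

d = (22, -21),  |d|² = 925;  R = 6+2 = 8,  c = 925−8² = 861
v_rel = (-6, -3),  |v_rel|² = 45;  v_rel·d = (-6)·(22) + (-3)·(-21) = -69
45·t² + 138·t + 861 = 0  ⇒  m = (-69)² − 45·861 = -33984
m = -33984 < 0,  v_rel·d = -69 < 0  ⇒  outside

inside=no margin=-33984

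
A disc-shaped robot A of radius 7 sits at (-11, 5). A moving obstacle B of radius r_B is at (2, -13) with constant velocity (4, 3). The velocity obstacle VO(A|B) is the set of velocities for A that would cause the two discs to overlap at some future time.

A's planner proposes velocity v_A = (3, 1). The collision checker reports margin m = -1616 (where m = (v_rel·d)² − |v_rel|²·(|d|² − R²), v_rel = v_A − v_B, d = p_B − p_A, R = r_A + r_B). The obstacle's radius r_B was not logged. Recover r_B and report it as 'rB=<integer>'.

m = -1616
d = (13, -18);  v_rel = (-1, -2),  |v_rel|² = 5
v_rel×d = (-1)·(-18) − (-2)·(13) = 44
since m = R²·5 − 44²:  R² = (1936 + -1616) / 5 = 64
R = √64 = 8  ⇒  r_B = 8 − 7 = 1

rB=1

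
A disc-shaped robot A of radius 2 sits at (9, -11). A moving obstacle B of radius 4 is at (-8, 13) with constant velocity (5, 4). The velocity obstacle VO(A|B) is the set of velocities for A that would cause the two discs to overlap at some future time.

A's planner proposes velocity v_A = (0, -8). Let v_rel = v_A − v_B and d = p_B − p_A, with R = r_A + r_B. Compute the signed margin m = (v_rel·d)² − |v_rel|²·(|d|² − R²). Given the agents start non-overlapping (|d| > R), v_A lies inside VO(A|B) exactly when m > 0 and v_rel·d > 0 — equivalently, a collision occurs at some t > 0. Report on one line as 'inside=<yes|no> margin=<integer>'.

d = (-17, 24),  |d|² = 865;  R = 2+4 = 6,  c = 865−6² = 829
v_rel = (-5, -12),  |v_rel|² = 169;  v_rel·d = (-5)·(-17) + (-12)·(24) = -203
169·t² + 406·t + 829 = 0  ⇒  m = (-203)² − 169·829 = -98892
m = -98892 < 0,  v_rel·d = -203 < 0  ⇒  outside

inside=no margin=-98892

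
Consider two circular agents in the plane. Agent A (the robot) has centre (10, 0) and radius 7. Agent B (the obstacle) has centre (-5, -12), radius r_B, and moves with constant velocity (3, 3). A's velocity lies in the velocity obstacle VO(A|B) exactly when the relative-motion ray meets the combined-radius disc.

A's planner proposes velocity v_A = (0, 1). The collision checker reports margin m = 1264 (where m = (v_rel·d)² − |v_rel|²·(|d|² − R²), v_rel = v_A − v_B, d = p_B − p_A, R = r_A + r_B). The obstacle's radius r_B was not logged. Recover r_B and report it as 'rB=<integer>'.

m = 1264
d = (-15, -12);  v_rel = (-3, -2),  |v_rel|² = 13
v_rel×d = (-3)·(-12) − (-2)·(-15) = 6
since m = R²·13 − 6²:  R² = (36 + 1264) / 13 = 100
R = √100 = 10  ⇒  r_B = 10 − 7 = 3

rB=3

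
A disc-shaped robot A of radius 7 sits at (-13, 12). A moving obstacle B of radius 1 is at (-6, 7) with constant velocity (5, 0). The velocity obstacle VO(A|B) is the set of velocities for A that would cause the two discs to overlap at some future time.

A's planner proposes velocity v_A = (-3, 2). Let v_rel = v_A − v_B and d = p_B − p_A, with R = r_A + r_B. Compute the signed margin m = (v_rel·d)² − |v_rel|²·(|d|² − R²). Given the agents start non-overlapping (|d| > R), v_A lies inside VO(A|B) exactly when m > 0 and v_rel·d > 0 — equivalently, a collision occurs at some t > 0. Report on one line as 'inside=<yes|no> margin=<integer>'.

d = (7, -5),  |d|² = 74;  R = 7+1 = 8,  c = 74−8² = 10
v_rel = (-8, 2),  |v_rel|² = 68;  v_rel·d = (-8)·(7) + (2)·(-5) = -66
68·t² + 132·t + 10 = 0  ⇒  m = (-66)² − 68·10 = 3676
m = 3676 > 0,  v_rel·d = -66 < 0  ⇒  outside

inside=no margin=3676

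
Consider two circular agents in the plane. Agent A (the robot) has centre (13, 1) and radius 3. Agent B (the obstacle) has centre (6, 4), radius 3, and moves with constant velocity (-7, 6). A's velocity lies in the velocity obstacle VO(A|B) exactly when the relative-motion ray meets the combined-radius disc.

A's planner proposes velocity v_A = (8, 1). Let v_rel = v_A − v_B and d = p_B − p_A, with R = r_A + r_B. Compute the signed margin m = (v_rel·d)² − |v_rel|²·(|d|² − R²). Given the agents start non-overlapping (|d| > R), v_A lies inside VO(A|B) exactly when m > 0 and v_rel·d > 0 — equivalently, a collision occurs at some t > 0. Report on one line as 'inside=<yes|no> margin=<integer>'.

d = (-7, 3),  |d|² = 58;  R = 3+3 = 6,  c = 58−6² = 22
v_rel = (15, -5),  |v_rel|² = 250;  v_rel·d = (15)·(-7) + (-5)·(3) = -120
250·t² + 240·t + 22 = 0  ⇒  m = (-120)² − 250·22 = 8900
m = 8900 > 0,  v_rel·d = -120 < 0  ⇒  outside

inside=no margin=8900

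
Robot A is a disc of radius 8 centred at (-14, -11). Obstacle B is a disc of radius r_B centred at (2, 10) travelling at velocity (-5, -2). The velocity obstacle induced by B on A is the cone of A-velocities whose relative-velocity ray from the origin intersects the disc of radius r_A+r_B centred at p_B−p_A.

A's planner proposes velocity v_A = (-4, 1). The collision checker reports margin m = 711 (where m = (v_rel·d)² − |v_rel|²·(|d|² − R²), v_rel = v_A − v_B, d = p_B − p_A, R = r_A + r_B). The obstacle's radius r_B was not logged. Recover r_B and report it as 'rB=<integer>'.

m = 711
d = (16, 21);  v_rel = (1, 3),  |v_rel|² = 10
v_rel×d = (1)·(21) − (3)·(16) = -27
since m = R²·10 − (-27)²:  R² = (729 + 711) / 10 = 144
R = √144 = 12  ⇒  r_B = 12 − 8 = 4

rB=4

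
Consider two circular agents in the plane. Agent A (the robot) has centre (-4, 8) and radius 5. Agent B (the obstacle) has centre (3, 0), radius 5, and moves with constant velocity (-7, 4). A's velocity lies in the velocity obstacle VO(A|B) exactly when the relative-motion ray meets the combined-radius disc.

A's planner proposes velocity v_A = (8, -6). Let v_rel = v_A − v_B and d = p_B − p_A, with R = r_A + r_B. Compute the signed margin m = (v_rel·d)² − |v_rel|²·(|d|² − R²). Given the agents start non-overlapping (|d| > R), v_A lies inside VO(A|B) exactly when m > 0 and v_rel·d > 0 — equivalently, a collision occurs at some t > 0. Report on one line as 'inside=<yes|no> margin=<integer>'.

d = (7, -8),  |d|² = 113;  R = 5+5 = 10,  c = 113−10² = 13
v_rel = (15, -10),  |v_rel|² = 325;  v_rel·d = (15)·(7) + (-10)·(-8) = 185
325·t² − 370·t + 13 = 0  ⇒  m = 185² − 325·13 = 30000
m = 30000 > 0,  v_rel·d = 185 > 0  ⇒  inside

inside=yes margin=30000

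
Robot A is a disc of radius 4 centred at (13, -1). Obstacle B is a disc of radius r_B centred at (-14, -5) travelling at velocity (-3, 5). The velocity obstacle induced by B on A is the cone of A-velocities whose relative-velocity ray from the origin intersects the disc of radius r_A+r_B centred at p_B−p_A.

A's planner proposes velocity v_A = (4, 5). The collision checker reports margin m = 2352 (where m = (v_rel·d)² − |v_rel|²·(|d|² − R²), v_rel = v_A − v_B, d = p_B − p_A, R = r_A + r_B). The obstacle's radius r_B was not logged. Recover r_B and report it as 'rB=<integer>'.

m = 2352
d = (-27, -4);  v_rel = (7, 0),  |v_rel|² = 49
v_rel×d = (7)·(-4) − (0)·(-27) = -28
since m = R²·49 − (-28)²:  R² = (784 + 2352) / 49 = 64
R = √64 = 8  ⇒  r_B = 8 − 4 = 4

rB=4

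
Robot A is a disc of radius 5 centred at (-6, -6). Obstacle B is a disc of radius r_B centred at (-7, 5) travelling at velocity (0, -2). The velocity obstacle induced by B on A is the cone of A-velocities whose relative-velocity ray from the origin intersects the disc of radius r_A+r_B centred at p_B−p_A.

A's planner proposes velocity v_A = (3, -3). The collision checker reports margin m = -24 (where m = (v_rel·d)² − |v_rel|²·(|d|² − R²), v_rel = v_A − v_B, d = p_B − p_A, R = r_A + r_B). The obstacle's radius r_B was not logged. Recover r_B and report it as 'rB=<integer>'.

m = -24
d = (-1, 11);  v_rel = (3, -1),  |v_rel|² = 10
v_rel×d = (3)·(11) − (-1)·(-1) = 32
since m = R²·10 − 32²:  R² = (1024 + -24) / 10 = 100
R = √100 = 10  ⇒  r_B = 10 − 5 = 5

rB=5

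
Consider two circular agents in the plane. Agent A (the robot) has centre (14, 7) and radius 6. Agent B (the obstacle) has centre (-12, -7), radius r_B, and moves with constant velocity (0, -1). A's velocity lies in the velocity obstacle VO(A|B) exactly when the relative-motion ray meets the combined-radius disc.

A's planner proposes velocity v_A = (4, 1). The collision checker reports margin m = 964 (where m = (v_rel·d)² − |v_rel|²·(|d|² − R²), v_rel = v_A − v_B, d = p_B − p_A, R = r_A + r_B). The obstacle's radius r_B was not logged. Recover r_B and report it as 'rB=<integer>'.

m = 964
d = (-26, -14);  v_rel = (4, 2),  |v_rel|² = 20
v_rel×d = (4)·(-14) − (2)·(-26) = -4
since m = R²·20 − (-4)²:  R² = (16 + 964) / 20 = 49
R = √49 = 7  ⇒  r_B = 7 − 6 = 1

rB=1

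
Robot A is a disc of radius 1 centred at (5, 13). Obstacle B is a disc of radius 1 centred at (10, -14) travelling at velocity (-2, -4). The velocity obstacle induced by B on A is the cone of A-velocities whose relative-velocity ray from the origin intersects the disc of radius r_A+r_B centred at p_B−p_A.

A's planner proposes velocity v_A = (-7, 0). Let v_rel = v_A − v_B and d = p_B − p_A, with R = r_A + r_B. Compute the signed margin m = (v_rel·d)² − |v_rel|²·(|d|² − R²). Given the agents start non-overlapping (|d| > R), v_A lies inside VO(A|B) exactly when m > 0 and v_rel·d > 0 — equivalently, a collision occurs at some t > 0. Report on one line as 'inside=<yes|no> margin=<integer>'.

d = (5, -27),  |d|² = 754;  R = 1+1 = 2,  c = 754−2² = 750
v_rel = (-5, 4),  |v_rel|² = 41;  v_rel·d = (-5)·(5) + (4)·(-27) = -133
41·t² + 266·t + 750 = 0  ⇒  m = (-133)² − 41·750 = -13061
m = -13061 < 0,  v_rel·d = -133 < 0  ⇒  outside

inside=no margin=-13061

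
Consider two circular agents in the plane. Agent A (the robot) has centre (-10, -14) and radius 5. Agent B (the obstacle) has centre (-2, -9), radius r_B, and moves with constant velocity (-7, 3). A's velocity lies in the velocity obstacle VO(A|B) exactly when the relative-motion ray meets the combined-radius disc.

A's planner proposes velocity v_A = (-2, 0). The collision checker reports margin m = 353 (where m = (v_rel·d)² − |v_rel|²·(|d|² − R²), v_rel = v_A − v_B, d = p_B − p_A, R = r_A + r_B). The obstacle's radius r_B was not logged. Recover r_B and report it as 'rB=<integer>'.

m = 353
d = (8, 5);  v_rel = (5, -3),  |v_rel|² = 34
v_rel×d = (5)·(5) − (-3)·(8) = 49
since m = R²·34 − 49²:  R² = (2401 + 353) / 34 = 81
R = √81 = 9  ⇒  r_B = 9 − 5 = 4

rB=4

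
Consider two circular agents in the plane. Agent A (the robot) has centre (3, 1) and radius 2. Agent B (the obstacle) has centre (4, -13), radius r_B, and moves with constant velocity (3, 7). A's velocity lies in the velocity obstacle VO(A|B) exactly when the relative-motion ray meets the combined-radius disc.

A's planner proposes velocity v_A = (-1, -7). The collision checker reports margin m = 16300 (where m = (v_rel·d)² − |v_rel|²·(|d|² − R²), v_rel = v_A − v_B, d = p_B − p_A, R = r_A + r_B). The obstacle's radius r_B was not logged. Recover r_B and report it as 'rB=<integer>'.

m = 16300
d = (1, -14);  v_rel = (-4, -14),  |v_rel|² = 212
v_rel×d = (-4)·(-14) − (-14)·(1) = 70
since m = R²·212 − 70²:  R² = (4900 + 16300) / 212 = 100
R = √100 = 10  ⇒  r_B = 10 − 2 = 8

rB=8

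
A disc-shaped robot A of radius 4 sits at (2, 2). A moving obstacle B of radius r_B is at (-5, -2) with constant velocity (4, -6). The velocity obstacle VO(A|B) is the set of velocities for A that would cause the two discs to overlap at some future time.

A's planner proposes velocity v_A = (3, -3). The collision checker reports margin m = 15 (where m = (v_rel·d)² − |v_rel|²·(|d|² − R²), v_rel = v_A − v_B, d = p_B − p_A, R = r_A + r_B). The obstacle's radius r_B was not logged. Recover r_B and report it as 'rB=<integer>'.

m = 15
d = (-7, -4);  v_rel = (-1, 3),  |v_rel|² = 10
v_rel×d = (-1)·(-4) − (3)·(-7) = 25
since m = R²·10 − 25²:  R² = (625 + 15) / 10 = 64
R = √64 = 8  ⇒  r_B = 8 − 4 = 4

rB=4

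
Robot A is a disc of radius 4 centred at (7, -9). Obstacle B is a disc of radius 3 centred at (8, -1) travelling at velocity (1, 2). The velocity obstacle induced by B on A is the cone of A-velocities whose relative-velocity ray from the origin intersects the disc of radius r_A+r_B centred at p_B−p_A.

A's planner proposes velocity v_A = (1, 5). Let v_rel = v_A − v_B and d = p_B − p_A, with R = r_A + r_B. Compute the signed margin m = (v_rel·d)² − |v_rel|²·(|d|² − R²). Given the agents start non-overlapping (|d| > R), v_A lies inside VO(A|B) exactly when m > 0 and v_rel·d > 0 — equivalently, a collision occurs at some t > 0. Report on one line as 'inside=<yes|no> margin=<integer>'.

d = (1, 8),  |d|² = 65;  R = 4+3 = 7,  c = 65−7² = 16
v_rel = (0, 3),  |v_rel|² = 9;  v_rel·d = (0)·(1) + (3)·(8) = 24
9·t² − 48·t + 16 = 0  ⇒  m = 24² − 9·16 = 432
m = 432 > 0,  v_rel·d = 24 > 0  ⇒  inside

inside=yes margin=432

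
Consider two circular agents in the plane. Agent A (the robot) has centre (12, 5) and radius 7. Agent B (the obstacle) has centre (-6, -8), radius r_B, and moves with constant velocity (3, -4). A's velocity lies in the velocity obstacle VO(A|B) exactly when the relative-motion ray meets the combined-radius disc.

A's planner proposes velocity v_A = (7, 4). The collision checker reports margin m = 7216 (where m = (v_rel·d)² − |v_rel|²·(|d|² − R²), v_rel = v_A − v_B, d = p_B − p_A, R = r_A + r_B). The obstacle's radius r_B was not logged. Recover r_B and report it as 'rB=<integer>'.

m = 7216
d = (-18, -13);  v_rel = (4, 8),  |v_rel|² = 80
v_rel×d = (4)·(-13) − (8)·(-18) = 92
since m = R²·80 − 92²:  R² = (8464 + 7216) / 80 = 196
R = √196 = 14  ⇒  r_B = 14 − 7 = 7

rB=7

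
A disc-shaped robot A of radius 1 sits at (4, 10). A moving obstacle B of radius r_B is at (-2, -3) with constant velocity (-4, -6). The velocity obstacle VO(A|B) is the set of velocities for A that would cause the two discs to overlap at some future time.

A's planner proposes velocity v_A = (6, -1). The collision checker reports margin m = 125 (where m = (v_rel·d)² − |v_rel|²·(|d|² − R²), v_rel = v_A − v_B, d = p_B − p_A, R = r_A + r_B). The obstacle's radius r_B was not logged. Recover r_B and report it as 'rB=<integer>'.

m = 125
d = (-6, -13);  v_rel = (10, 5),  |v_rel|² = 125
v_rel×d = (10)·(-13) − (5)·(-6) = -100
since m = R²·125 − (-100)²:  R² = (10000 + 125) / 125 = 81
R = √81 = 9  ⇒  r_B = 9 − 1 = 8

rB=8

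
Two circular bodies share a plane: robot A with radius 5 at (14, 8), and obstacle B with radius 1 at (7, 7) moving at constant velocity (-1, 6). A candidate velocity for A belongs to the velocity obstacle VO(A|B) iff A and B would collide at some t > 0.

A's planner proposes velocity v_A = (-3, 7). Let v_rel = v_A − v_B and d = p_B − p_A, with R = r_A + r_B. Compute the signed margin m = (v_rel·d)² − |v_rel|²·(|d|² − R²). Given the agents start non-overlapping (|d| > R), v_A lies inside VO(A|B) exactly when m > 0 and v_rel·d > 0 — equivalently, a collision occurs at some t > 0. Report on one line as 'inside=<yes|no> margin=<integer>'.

d = (-7, -1),  |d|² = 50;  R = 5+1 = 6,  c = 50−6² = 14
v_rel = (-2, 1),  |v_rel|² = 5;  v_rel·d = (-2)·(-7) + (1)·(-1) = 13
5·t² − 26·t + 14 = 0  ⇒  m = 13² − 5·14 = 99
m = 99 > 0,  v_rel·d = 13 > 0  ⇒  inside

inside=yes margin=99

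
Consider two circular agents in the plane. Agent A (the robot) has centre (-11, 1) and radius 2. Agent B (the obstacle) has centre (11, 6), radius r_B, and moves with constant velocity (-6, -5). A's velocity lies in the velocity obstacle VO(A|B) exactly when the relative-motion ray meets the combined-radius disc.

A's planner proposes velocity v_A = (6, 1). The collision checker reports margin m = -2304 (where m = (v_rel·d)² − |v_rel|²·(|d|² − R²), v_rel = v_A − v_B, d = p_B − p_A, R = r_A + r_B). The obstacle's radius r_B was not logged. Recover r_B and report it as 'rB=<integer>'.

m = -2304
d = (22, 5);  v_rel = (12, 6),  |v_rel|² = 180
v_rel×d = (12)·(5) − (6)·(22) = -72
since m = R²·180 − (-72)²:  R² = (5184 + -2304) / 180 = 16
R = √16 = 4  ⇒  r_B = 4 − 2 = 2

rB=2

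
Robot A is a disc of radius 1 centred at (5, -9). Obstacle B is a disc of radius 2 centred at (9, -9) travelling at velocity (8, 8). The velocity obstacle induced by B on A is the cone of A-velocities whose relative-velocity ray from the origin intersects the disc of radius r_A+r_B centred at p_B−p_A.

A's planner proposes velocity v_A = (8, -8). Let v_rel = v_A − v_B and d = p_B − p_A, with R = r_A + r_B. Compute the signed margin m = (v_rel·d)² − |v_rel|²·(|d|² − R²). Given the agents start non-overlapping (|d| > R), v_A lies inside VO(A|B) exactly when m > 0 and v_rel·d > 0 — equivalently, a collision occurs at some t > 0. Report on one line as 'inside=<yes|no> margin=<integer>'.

d = (4, 0),  |d|² = 16;  R = 1+2 = 3,  c = 16−3² = 7
v_rel = (0, -16),  |v_rel|² = 256;  v_rel·d = (0)·(4) + (-16)·(0) = 0
256·t² − 0·t + 7 = 0  ⇒  m = 0² − 256·7 = -1792
m = -1792 < 0,  v_rel·d = 0 = 0  ⇒  outside

inside=no margin=-1792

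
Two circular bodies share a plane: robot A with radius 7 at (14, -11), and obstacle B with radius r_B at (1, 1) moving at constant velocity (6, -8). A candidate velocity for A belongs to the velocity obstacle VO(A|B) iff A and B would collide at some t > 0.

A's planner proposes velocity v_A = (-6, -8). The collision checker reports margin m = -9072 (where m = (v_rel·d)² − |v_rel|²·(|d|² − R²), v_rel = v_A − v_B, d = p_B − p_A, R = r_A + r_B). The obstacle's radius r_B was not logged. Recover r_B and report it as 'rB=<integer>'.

m = -9072
d = (-13, 12);  v_rel = (-12, 0),  |v_rel|² = 144
v_rel×d = (-12)·(12) − (0)·(-13) = -144
since m = R²·144 − (-144)²:  R² = (20736 + -9072) / 144 = 81
R = √81 = 9  ⇒  r_B = 9 − 7 = 2

rB=2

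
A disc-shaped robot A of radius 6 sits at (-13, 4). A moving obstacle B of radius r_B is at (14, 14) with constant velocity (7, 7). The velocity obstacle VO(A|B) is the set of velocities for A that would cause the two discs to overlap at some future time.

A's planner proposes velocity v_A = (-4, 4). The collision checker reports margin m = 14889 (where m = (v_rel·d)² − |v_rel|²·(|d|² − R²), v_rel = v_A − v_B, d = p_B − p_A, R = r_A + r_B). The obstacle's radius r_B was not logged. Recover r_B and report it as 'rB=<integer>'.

m = 14889
d = (27, 10);  v_rel = (-11, -3),  |v_rel|² = 130
v_rel×d = (-11)·(10) − (-3)·(27) = -29
since m = R²·130 − (-29)²:  R² = (841 + 14889) / 130 = 121
R = √121 = 11  ⇒  r_B = 11 − 6 = 5

rB=5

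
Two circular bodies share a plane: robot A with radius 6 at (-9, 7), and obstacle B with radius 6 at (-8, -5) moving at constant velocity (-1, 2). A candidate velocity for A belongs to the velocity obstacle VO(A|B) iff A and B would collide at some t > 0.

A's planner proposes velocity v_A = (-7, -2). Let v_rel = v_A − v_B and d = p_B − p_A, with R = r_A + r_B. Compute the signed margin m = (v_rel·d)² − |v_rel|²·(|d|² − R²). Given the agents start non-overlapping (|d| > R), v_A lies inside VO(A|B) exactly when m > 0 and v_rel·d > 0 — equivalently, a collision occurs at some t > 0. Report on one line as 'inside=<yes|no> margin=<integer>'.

d = (1, -12),  |d|² = 145;  R = 6+6 = 12,  c = 145−12² = 1
v_rel = (-6, -4),  |v_rel|² = 52;  v_rel·d = (-6)·(1) + (-4)·(-12) = 42
52·t² − 84·t + 1 = 0  ⇒  m = 42² − 52·1 = 1712
m = 1712 > 0,  v_rel·d = 42 > 0  ⇒  inside

inside=yes margin=1712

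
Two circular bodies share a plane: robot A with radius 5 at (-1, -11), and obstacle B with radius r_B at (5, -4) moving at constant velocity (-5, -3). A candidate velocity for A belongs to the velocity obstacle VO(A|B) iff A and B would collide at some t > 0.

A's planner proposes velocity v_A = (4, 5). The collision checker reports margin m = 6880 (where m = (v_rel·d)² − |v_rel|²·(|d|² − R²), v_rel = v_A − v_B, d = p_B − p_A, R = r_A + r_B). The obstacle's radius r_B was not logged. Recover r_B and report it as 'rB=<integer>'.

m = 6880
d = (6, 7);  v_rel = (9, 8),  |v_rel|² = 145
v_rel×d = (9)·(7) − (8)·(6) = 15
since m = R²·145 − 15²:  R² = (225 + 6880) / 145 = 49
R = √49 = 7  ⇒  r_B = 7 − 5 = 2

rB=2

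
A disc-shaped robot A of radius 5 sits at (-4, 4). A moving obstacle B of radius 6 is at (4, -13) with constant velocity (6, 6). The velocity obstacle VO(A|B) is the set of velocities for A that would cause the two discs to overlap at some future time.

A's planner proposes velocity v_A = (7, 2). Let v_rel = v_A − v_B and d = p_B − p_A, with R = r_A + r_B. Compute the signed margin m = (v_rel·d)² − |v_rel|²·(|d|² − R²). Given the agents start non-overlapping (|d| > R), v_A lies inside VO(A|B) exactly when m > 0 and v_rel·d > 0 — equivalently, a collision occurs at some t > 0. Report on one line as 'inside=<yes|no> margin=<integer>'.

d = (8, -17),  |d|² = 353;  R = 5+6 = 11,  c = 353−11² = 232
v_rel = (1, -4),  |v_rel|² = 17;  v_rel·d = (1)·(8) + (-4)·(-17) = 76
17·t² − 152·t + 232 = 0  ⇒  m = 76² − 17·232 = 1832
m = 1832 > 0,  v_rel·d = 76 > 0  ⇒  inside

inside=yes margin=1832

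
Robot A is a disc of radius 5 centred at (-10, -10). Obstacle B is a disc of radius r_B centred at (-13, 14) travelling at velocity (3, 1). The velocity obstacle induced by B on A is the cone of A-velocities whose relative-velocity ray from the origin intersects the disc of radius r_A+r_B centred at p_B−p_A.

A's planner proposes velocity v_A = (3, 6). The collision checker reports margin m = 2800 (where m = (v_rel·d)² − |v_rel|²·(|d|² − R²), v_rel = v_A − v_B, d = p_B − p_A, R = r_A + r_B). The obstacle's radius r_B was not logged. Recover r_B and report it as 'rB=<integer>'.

m = 2800
d = (-3, 24);  v_rel = (0, 5),  |v_rel|² = 25
v_rel×d = (0)·(24) − (5)·(-3) = 15
since m = R²·25 − 15²:  R² = (225 + 2800) / 25 = 121
R = √121 = 11  ⇒  r_B = 11 − 5 = 6

rB=6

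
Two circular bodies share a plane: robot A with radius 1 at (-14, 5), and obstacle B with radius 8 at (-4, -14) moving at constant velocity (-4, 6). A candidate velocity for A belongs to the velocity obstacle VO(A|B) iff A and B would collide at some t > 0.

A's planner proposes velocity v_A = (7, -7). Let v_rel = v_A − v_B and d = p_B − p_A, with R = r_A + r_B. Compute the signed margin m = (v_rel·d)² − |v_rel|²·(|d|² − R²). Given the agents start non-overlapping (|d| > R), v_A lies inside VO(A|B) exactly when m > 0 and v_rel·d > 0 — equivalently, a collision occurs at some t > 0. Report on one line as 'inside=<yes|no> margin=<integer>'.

d = (10, -19),  |d|² = 461;  R = 1+8 = 9,  c = 461−9² = 380
v_rel = (11, -13),  |v_rel|² = 290;  v_rel·d = (11)·(10) + (-13)·(-19) = 357
290·t² − 714·t + 380 = 0  ⇒  m = 357² − 290·380 = 17249
m = 17249 > 0,  v_rel·d = 357 > 0  ⇒  inside

inside=yes margin=17249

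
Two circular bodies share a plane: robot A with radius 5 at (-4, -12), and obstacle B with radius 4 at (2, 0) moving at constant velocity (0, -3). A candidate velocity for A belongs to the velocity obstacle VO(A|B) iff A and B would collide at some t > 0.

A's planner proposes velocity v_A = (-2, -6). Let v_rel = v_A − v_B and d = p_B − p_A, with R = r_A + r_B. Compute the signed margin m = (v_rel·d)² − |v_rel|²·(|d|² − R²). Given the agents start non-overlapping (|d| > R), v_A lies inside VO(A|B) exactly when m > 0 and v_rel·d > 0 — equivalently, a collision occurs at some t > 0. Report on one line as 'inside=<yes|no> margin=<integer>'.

d = (6, 12),  |d|² = 180;  R = 5+4 = 9,  c = 180−9² = 99
v_rel = (-2, -3),  |v_rel|² = 13;  v_rel·d = (-2)·(6) + (-3)·(12) = -48
13·t² + 96·t + 99 = 0  ⇒  m = (-48)² − 13·99 = 1017
m = 1017 > 0,  v_rel·d = -48 < 0  ⇒  outside

inside=no margin=1017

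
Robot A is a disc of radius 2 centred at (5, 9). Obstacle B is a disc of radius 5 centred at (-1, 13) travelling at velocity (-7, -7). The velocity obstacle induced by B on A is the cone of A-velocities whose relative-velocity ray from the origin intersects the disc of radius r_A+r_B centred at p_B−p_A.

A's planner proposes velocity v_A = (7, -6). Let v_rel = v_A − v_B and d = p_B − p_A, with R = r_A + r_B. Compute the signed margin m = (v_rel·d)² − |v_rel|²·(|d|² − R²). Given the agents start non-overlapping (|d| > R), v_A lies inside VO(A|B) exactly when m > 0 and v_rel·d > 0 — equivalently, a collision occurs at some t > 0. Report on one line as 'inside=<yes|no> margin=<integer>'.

d = (-6, 4),  |d|² = 52;  R = 2+5 = 7,  c = 52−7² = 3
v_rel = (14, 1),  |v_rel|² = 197;  v_rel·d = (14)·(-6) + (1)·(4) = -80
197·t² + 160·t + 3 = 0  ⇒  m = (-80)² − 197·3 = 5809
m = 5809 > 0,  v_rel·d = -80 < 0  ⇒  outside

inside=no margin=5809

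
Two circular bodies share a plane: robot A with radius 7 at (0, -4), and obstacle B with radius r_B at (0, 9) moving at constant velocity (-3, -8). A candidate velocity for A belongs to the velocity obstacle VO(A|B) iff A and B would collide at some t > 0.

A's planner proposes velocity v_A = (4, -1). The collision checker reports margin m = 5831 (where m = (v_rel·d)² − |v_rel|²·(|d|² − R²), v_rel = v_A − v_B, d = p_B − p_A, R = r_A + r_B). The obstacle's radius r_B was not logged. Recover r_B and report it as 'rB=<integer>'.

m = 5831
d = (0, 13);  v_rel = (7, 7),  |v_rel|² = 98
v_rel×d = (7)·(13) − (7)·(0) = 91
since m = R²·98 − 91²:  R² = (8281 + 5831) / 98 = 144
R = √144 = 12  ⇒  r_B = 12 − 7 = 5

rB=5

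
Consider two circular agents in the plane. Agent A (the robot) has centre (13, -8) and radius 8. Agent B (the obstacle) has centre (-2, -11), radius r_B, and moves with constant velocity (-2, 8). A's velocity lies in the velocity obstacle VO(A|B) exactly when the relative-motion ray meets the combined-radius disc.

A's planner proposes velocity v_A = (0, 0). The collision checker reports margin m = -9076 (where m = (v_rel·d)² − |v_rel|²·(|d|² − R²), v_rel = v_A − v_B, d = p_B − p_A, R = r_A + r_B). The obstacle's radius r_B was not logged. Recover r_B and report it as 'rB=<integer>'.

m = -9076
d = (-15, -3);  v_rel = (2, -8),  |v_rel|² = 68
v_rel×d = (2)·(-3) − (-8)·(-15) = -126
since m = R²·68 − (-126)²:  R² = (15876 + -9076) / 68 = 100
R = √100 = 10  ⇒  r_B = 10 − 8 = 2

rB=2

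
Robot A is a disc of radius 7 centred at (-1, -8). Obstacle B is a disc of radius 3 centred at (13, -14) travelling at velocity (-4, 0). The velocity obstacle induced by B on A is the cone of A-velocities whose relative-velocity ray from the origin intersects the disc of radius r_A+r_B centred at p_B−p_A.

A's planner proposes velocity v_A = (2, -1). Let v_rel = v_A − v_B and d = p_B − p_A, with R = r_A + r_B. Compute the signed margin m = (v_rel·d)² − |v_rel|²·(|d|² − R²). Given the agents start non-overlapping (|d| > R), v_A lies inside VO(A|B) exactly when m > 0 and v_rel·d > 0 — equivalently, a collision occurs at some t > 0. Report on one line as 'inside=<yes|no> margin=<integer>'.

d = (14, -6),  |d|² = 232;  R = 7+3 = 10,  c = 232−10² = 132
v_rel = (6, -1),  |v_rel|² = 37;  v_rel·d = (6)·(14) + (-1)·(-6) = 90
37·t² − 180·t + 132 = 0  ⇒  m = 90² − 37·132 = 3216
m = 3216 > 0,  v_rel·d = 90 > 0  ⇒  inside

inside=yes margin=3216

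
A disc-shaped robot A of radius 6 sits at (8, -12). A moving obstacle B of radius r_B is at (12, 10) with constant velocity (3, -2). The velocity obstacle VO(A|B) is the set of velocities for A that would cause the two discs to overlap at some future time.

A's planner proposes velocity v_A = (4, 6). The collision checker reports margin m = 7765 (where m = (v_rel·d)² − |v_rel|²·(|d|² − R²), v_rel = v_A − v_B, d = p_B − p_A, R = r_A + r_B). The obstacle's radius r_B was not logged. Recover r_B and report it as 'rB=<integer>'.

m = 7765
d = (4, 22);  v_rel = (1, 8),  |v_rel|² = 65
v_rel×d = (1)·(22) − (8)·(4) = -10
since m = R²·65 − (-10)²:  R² = (100 + 7765) / 65 = 121
R = √121 = 11  ⇒  r_B = 11 − 6 = 5

rB=5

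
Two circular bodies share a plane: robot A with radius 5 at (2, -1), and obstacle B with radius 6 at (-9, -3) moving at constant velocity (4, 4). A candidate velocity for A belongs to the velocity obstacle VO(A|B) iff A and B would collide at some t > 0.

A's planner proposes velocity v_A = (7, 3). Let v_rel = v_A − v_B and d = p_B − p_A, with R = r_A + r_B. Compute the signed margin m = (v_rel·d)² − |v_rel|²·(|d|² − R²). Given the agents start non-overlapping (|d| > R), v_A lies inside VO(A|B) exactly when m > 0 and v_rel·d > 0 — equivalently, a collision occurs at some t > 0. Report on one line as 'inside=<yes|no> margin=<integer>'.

d = (-11, -2),  |d|² = 125;  R = 5+6 = 11,  c = 125−11² = 4
v_rel = (3, -1),  |v_rel|² = 10;  v_rel·d = (3)·(-11) + (-1)·(-2) = -31
10·t² + 62·t + 4 = 0  ⇒  m = (-31)² − 10·4 = 921
m = 921 > 0,  v_rel·d = -31 < 0  ⇒  outside

inside=no margin=921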